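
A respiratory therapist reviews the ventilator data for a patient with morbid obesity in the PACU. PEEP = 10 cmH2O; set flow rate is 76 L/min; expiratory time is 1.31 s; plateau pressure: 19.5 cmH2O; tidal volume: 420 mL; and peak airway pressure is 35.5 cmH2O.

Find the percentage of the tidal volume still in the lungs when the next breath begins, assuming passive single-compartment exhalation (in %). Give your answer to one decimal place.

Flow: 76 L/min ÷ 60 = 1.2667 L/s.
R = (PIP − Pplat)/V̇ = (35.5 − 19.5) / 1.2667 = 16.0/1.2667 = 12.631 cmH2O·s/L.
C = Vt/(Pplat − PEEP) = 420.0 / (19.5 − 10) = 420.0/9.5 = 44.211 mL/cmH2O.
τ = R × C = 12.631 × 0.04421 L/cmH2O = 0.5584 s.
Fraction remaining at end-expiration = e^(−Te/τ) = e^(−1.31/0.5584) = 0.09575 → 9.575%.

9.6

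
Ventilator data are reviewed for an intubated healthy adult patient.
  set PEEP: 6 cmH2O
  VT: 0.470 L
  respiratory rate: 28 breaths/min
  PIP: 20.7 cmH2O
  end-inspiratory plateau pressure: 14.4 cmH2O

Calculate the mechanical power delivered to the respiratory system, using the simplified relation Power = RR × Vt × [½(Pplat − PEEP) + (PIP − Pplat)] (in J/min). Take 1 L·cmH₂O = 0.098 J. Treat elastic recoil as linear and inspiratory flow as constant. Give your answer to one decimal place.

13.5

Per-breath work = Vt × [½(Pplat−PEEP) + (PIP−Pplat)] = 0.470 × [0.5×8.4 + 6.3] = 0.470 × 10.5 = 4.935 L·cmH2O.
Power = 28 × 4.935 = 138.18 L·cmH2O/min.
× 0.098 J/(L·cmH2O) → 13.542 J/min.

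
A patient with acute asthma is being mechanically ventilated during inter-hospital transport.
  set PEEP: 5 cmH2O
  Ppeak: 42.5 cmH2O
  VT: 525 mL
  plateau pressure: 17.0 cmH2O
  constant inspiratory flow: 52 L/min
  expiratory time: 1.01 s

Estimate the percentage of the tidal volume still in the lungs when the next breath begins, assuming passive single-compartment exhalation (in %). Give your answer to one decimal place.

45.6

Flow: 52 L/min ÷ 60 = 0.8667 L/s.
R = (PIP − Pplat)/V̇ = (42.5 − 17.0) / 0.8667 = 25.5/0.8667 = 29.422 cmH2O·s/L.
C = Vt/(Pplat − PEEP) = 525.0 / (17.0 − 5) = 525.0/12.0 = 43.75 mL/cmH2O.
τ = R × C = 29.422 × 0.04375 L/cmH2O = 1.287 s.
Fraction remaining at end-expiration = e^(−Te/τ) = e^(−1.01/1.287) = 0.4562 → 45.62%.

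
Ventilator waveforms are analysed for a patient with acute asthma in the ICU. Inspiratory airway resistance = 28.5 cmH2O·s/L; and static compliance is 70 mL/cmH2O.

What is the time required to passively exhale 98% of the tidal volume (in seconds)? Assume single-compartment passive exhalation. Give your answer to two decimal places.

τ = R × C = 28.5 × 70 mL/cmH2O = 28.5 × 0.070 L/cmH2O = 1.995 s.
Exhaled fraction f = 1 − e^(−t/τ) → t = −τ·ln(1 − f) = −1.995·ln(0.02) = 7.804 s.

7.80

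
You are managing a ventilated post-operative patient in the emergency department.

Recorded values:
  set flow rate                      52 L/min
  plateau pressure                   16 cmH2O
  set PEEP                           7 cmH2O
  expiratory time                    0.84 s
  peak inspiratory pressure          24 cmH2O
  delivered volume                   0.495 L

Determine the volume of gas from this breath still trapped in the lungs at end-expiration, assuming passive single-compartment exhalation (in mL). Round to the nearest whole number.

95

Flow: 52 L/min ÷ 60 = 0.8667 L/s.
R = (PIP − Pplat)/V̇ = (24 − 16) / 0.8667 = 8.0/0.8667 = 9.23 cmH2O·s/L.
C = Vt/(Pplat − PEEP) = 495.0 / (16 − 7) = 495.0/9.0 = 55.0 mL/cmH2O.
τ = R × C = 9.23 × 0.055 L/cmH2O = 0.5077 s.
Fraction remaining = e^(−Te/τ) = e^(−0.84/0.5077) = 0.1912.
Trapped volume = 495.0 × 0.1912 = 94.644 mL.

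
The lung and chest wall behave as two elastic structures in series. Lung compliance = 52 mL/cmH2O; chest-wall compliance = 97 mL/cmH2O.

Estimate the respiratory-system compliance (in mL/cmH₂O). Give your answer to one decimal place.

Lung and chest wall are elastances in series: 1/Crs = 1/CL + 1/Ccw.
1/Crs = 1/52 + 1/97 = 0.02954.
Crs = 33.852 mL/cmH2O.

33.9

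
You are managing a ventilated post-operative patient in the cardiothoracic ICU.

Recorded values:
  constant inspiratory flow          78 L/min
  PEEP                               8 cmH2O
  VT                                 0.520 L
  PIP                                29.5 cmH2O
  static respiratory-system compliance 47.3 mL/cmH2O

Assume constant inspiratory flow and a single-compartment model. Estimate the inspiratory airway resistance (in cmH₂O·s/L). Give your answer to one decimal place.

8.1

Flow: 78 L/min ÷ 60 = 1.3 L/s.
Equation of motion (constant flow): PIP = Vt/C + R·V̇ + PEEP.
R·V̇ = PIP − Vt/C − PEEP = 29.5 − 520/47.3 − 8 = 29.5 − 10.994 − 8 = 10.506 cmH2O.
R = 10.506 / 1.3 = 8.082 cmH2O·s/L.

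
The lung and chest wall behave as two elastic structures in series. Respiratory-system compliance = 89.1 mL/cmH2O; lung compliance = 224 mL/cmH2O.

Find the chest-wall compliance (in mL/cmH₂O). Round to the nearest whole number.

1/Ccw = 1/Crs − 1/CL.
1/Ccw = 1/89.1 − 1/224 = 0.006759.
Ccw = 147.95 mL/cmH2O.

148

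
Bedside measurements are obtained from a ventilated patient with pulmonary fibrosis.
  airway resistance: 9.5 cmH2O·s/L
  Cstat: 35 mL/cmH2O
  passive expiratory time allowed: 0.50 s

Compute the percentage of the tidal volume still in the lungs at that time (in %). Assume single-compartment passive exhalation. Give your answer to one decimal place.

22.2

τ = R × C = 9.5 × 35 mL/cmH2O = 9.5 × 0.035 L/cmH2O = 0.3325 s.
Passive exhalation: V(t)/V₀ = e^(−t/τ) = e^(−0.50/0.3325) = 0.2223.
Fraction remaining = 0.2223 → 22.23%.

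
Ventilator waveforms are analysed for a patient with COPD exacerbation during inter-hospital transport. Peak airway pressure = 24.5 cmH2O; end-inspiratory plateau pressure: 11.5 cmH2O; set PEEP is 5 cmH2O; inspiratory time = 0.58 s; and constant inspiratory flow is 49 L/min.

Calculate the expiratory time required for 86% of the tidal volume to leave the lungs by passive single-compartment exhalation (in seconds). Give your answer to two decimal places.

Flow: 49 L/min ÷ 60 = 0.8167 L/s.
Vt = flow × Ti = 0.8167 L/s × 0.58 s × 1000 mL/L = 473.69 mL.
R = (PIP − Pplat)/V̇ = (24.5 − 11.5) / 0.8167 = 13.0/0.8167 = 15.918 cmH2O·s/L.
C = Vt/(Pplat − PEEP) = 473.69 / (11.5 − 5) = 473.69/6.5 = 72.875 mL/cmH2O.
τ = R × C = 15.918 × 0.07288 L/cmH2O = 1.16 s.
t = −τ·ln(1 − 0.86) = −1.16·ln(0.14) = 2.281 s.

2.28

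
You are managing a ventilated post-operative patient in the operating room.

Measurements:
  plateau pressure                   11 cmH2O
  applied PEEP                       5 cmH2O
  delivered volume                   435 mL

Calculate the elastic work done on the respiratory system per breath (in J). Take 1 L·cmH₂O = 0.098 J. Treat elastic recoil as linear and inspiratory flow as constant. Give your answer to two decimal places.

0.13

Elastic work ≈ ½ × (Pplat − PEEP) × Vt = 0.5 × (11 − 5) × 0.435 L = 0.5 × 6.0 × 0.435 = 1.305 L·cmH2O.
× 0.098 J/(L·cmH2O) → 0.1279 J.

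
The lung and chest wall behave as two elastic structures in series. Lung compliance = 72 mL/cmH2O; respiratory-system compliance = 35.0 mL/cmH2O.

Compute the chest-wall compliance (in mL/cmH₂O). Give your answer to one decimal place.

68.1

1/Ccw = 1/Crs − 1/CL.
1/Ccw = 1/35.0 − 1/72 = 0.01468.
Ccw = 68.12 mL/cmH2O.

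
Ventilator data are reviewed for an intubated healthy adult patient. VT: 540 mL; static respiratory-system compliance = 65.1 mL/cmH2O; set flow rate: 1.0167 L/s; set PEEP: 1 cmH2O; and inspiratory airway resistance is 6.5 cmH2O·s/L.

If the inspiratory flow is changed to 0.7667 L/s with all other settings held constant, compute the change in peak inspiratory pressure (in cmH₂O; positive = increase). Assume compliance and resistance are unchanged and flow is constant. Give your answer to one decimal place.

PIP = Vt/C + R·V̇ + PEEP (constant-flow equation of motion).
Only the resistive term changes: ΔPIP = R × ΔV̇ = 6.5 × (0.7667 − 1.0167) = 6.5 × -0.25 = -1.625 cmH2O.

-1.6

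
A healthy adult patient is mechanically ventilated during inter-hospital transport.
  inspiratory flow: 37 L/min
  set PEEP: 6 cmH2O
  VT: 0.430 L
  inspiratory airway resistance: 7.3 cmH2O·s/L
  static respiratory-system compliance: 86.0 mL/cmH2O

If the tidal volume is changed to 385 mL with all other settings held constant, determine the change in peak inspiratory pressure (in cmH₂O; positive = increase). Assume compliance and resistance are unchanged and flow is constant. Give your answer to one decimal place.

PIP = Vt/C + R·V̇ + PEEP (constant-flow equation of motion).
Only the elastic term changes: ΔPIP = ΔVt / C = (385 − 430) / 86.0 = -0.5233 cmH2O.

-0.5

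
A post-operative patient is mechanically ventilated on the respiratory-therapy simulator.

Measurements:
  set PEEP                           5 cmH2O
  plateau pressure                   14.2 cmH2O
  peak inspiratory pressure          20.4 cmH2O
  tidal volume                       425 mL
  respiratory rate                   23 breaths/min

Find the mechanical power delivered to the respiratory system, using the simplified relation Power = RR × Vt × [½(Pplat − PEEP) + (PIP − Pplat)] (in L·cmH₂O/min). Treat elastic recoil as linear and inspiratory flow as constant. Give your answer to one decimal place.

Per-breath work = Vt × [½(Pplat−PEEP) + (PIP−Pplat)] = 0.425 × [0.5×9.2 + 6.2] = 0.425 × 10.8 = 4.59 L·cmH2O.
Power = 23 × 4.59 = 105.57 L·cmH2O/min.

105.6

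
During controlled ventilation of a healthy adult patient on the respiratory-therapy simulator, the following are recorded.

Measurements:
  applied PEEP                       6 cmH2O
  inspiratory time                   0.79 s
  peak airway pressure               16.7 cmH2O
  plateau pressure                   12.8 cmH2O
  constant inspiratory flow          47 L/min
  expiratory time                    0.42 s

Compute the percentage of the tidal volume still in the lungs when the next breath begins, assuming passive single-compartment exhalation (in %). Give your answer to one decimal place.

39.6

Flow: 47 L/min ÷ 60 = 0.7833 L/s.
Vt = flow × Ti = 0.7833 L/s × 0.79 s × 1000 mL/L = 618.81 mL.
R = (PIP − Pplat)/V̇ = (16.7 − 12.8) / 0.7833 = 3.9/0.7833 = 4.979 cmH2O·s/L.
C = Vt/(Pplat − PEEP) = 618.81 / (12.8 − 6) = 618.81/6.8 = 91.001 mL/cmH2O.
τ = R × C = 4.979 × 0.091 L/cmH2O = 0.4531 s.
Fraction remaining at end-expiration = e^(−Te/τ) = e^(−0.42/0.4531) = 0.3958 → 39.58%.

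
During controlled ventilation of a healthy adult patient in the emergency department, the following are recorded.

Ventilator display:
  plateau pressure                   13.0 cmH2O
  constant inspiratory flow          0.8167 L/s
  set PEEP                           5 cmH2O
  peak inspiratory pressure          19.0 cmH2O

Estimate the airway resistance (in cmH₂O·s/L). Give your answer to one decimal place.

Raw = (PIP − Pplat) / flow = (19.0 − 13.0) / 0.8167 = 6.0 / 0.8167 = 7.347 cmH2O·s/L.

7.3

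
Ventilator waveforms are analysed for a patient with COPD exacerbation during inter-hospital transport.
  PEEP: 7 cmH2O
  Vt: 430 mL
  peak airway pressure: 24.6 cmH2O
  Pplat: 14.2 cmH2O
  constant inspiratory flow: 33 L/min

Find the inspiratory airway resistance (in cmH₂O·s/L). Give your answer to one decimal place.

Flow: 33 L/min ÷ 60 = 0.55 L/s.
Raw = (PIP − Pplat) / flow = (24.6 − 14.2) / 0.55 = 10.4 / 0.55 = 18.909 cmH2O·s/L.

18.9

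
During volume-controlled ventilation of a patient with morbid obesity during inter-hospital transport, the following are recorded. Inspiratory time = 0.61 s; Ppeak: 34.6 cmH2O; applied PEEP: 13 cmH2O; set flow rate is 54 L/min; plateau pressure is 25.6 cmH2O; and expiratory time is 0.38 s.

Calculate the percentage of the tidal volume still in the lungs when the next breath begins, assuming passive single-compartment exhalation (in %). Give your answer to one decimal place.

Flow: 54 L/min ÷ 60 = 0.9 L/s.
Vt = flow × Ti = 0.9 L/s × 0.61 s × 1000 mL/L = 549.0 mL.
R = (PIP − Pplat)/V̇ = (34.6 − 25.6) / 0.9 = 9.0/0.9 = 10.0 cmH2O·s/L.
C = Vt/(Pplat − PEEP) = 549.0 / (25.6 − 13) = 549.0/12.6 = 43.571 mL/cmH2O.
τ = R × C = 10.0 × 0.04357 L/cmH2O = 0.4357 s.
Fraction remaining at end-expiration = e^(−Te/τ) = e^(−0.38/0.4357) = 0.418 → 41.8%.

41.8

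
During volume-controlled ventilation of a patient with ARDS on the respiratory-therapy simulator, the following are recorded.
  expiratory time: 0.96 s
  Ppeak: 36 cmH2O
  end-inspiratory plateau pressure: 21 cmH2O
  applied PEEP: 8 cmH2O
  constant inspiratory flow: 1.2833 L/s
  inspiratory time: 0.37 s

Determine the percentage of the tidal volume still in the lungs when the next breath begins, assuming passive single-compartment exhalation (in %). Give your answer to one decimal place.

10.6

Vt = flow × Ti = 1.2833 L/s × 0.37 s × 1000 mL/L = 474.82 mL.
R = (PIP − Pplat)/V̇ = (36 − 21) / 1.2833 = 15.0/1.2833 = 11.689 cmH2O·s/L.
C = Vt/(Pplat − PEEP) = 474.82 / (21 − 8) = 474.82/13.0 = 36.525 mL/cmH2O.
τ = R × C = 11.689 × 0.03653 L/cmH2O = 0.427 s.
Fraction remaining at end-expiration = e^(−Te/τ) = e^(−0.96/0.427) = 0.1056 → 10.56%.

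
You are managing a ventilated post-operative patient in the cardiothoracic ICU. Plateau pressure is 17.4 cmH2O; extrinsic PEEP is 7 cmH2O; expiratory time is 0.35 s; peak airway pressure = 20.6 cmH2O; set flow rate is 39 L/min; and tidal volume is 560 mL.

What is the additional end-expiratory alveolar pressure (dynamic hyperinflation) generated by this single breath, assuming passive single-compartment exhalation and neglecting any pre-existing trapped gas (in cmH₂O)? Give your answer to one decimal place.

2.8

Flow: 39 L/min ÷ 60 = 0.65 L/s.
R = (PIP − Pplat)/V̇ = (20.6 − 17.4) / 0.65 = 3.2/0.65 = 4.923 cmH2O·s/L.
C = Vt/(Pplat − PEEP) = 560.0 / (17.4 − 7) = 560.0/10.4 = 53.846 mL/cmH2O.
τ = R × C = 4.923 × 0.05385 L/cmH2O = 0.2651 s.
Fraction remaining = e^(−Te/τ) = e^(−0.35/0.2651) = 0.2671; trapped volume = 560.0 × 0.2671 = 149.58 mL.
Additional alveolar pressure from trapping ≈ V_trapped / C = 149.58 / 53.846 = 2.778 cmH2O.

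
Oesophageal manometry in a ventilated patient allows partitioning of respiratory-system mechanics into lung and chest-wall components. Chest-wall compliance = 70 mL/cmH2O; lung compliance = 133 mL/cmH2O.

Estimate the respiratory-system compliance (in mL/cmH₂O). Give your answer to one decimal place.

Lung and chest wall are elastances in series: 1/Crs = 1/CL + 1/Ccw.
1/Crs = 1/133 + 1/70 = 0.0218.
Crs = 45.872 mL/cmH2O.

45.9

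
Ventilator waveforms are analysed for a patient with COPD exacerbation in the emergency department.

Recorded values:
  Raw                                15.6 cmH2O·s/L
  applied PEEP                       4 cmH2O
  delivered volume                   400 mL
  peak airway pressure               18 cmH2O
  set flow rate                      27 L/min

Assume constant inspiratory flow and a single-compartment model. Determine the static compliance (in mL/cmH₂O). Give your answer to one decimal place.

Flow: 27 L/min ÷ 60 = 0.45 L/s.
Equation of motion (constant flow): PIP = Vt/C + R·V̇ + PEEP.
Vt/C = PIP − R·V̇ − PEEP = 18 − 15.6×0.45 − 4 = 18 − 7.02 − 4 = 6.98 cmH2O.
C = Vt / 6.98 = 400 / 6.98 = 57.307 mL/cmH2O.

57.3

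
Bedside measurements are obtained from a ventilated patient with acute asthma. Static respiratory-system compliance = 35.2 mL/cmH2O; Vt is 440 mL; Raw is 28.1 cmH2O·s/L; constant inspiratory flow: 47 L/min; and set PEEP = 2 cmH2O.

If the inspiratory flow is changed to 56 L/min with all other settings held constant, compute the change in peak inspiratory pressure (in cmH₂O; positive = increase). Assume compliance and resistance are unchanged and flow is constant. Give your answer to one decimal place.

4.2

Flow: 47 L/min ÷ 60 = 0.7833 L/s.
New flow: 56 L/min ÷ 60 = 0.9333 L/s.
PIP = Vt/C + R·V̇ + PEEP (constant-flow equation of motion).
Only the resistive term changes: ΔPIP = R × ΔV̇ = 28.1 × (0.9333 − 0.7833) = 28.1 × 0.15 = 4.215 cmH2O.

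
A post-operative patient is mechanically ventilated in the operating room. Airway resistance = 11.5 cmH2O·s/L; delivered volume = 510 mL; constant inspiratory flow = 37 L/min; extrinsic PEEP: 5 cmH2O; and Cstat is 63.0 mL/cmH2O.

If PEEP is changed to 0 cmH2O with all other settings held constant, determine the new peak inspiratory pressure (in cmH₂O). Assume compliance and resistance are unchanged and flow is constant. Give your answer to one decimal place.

15.2

Flow: 37 L/min ÷ 60 = 0.6167 L/s.
PIP = Vt/C + R·V̇ + PEEP (constant-flow equation of motion).
Only the baseline term changes: ΔPIP = ΔPEEP = 0 − 5 = -5.0 cmH2O.
Original PIP = 510/63.0 + 11.5×0.6167 + 5 = 20.187 cmH2O; new PIP = 20.187 + (-5.0) = 15.187 cmH2O.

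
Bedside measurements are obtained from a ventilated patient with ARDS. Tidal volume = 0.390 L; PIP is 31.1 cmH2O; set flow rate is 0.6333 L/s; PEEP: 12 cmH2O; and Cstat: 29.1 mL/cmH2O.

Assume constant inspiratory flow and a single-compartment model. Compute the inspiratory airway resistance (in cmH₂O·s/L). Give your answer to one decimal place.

9.0

Equation of motion (constant flow): PIP = Vt/C + R·V̇ + PEEP.
R·V̇ = PIP − Vt/C − PEEP = 31.1 − 390/29.1 − 12 = 31.1 − 13.402 − 12 = 5.698 cmH2O.
R = 5.698 / 0.6333 = 8.997 cmH2O·s/L.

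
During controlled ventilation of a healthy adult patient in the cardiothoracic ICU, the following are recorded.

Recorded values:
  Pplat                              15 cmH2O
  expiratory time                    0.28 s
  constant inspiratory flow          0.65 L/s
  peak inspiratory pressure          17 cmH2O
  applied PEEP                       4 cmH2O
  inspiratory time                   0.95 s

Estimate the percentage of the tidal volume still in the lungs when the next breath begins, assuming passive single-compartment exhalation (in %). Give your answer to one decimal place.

Vt = flow × Ti = 0.65 L/s × 0.95 s × 1000 mL/L = 617.5 mL.
R = (PIP − Pplat)/V̇ = (17 − 15) / 0.65 = 2.0/0.65 = 3.077 cmH2O·s/L.
C = Vt/(Pplat − PEEP) = 617.5 / (15 − 4) = 617.5/11.0 = 56.136 mL/cmH2O.
τ = R × C = 3.077 × 0.05614 L/cmH2O = 0.1727 s.
Fraction remaining at end-expiration = e^(−Te/τ) = e^(−0.28/0.1727) = 0.1976 → 19.76%.

19.8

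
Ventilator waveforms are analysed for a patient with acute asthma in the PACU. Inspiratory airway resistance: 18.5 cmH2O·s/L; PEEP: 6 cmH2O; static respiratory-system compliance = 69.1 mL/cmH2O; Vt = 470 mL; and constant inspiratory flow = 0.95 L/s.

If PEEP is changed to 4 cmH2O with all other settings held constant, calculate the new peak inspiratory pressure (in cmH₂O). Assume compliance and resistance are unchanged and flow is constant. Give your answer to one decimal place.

28.4

PIP = Vt/C + R·V̇ + PEEP (constant-flow equation of motion).
Only the baseline term changes: ΔPIP = ΔPEEP = 4 − 6 = -2.0 cmH2O.
Original PIP = 470/69.1 + 18.5×0.95 + 6 = 30.377 cmH2O; new PIP = 30.377 + (-2.0) = 28.377 cmH2O.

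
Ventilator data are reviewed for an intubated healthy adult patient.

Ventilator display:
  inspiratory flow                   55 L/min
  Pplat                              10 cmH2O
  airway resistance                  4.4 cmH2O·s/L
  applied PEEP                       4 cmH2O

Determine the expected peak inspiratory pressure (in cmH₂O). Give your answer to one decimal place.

Flow: 55 L/min ÷ 60 = 0.9167 L/s.
PIP = Pplat + Raw × flow = 10 + 4.4 × 0.9167 = 10 + 4.033 = 14.033 cmH2O.

14.0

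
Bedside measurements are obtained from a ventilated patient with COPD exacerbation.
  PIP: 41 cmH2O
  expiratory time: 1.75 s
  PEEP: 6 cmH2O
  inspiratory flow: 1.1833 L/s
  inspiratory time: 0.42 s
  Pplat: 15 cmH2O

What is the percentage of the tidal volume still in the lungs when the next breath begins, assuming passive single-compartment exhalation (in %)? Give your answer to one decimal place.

Vt = flow × Ti = 1.1833 L/s × 0.42 s × 1000 mL/L = 496.99 mL.
R = (PIP − Pplat)/V̇ = (41 − 15) / 1.1833 = 26.0/1.1833 = 21.972 cmH2O·s/L.
C = Vt/(Pplat − PEEP) = 496.99 / (15 − 6) = 496.99/9.0 = 55.221 mL/cmH2O.
τ = R × C = 21.972 × 0.05522 L/cmH2O = 1.213 s.
Fraction remaining at end-expiration = e^(−Te/τ) = e^(−1.75/1.213) = 0.2363 → 23.63%.

23.6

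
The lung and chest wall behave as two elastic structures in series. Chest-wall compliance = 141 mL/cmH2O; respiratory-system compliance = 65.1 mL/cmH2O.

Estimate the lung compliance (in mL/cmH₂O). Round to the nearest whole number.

121

1/CL = 1/Crs − 1/Ccw.
1/CL = 1/65.1 − 1/141 = 0.008269.
CL = 120.93 mL/cmH2O.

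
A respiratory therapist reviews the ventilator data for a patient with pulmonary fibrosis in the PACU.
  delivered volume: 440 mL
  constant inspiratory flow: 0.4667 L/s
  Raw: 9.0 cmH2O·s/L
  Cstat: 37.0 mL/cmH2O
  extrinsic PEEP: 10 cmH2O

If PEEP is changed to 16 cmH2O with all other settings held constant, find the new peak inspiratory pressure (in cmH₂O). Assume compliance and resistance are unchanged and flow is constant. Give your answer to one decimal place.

32.1

PIP = Vt/C + R·V̇ + PEEP (constant-flow equation of motion).
Only the baseline term changes: ΔPIP = ΔPEEP = 16 − 10 = 6.0 cmH2O.
Original PIP = 440/37.0 + 9.0×0.4667 + 10 = 26.092 cmH2O; new PIP = 26.092 + (6.0) = 32.092 cmH2O.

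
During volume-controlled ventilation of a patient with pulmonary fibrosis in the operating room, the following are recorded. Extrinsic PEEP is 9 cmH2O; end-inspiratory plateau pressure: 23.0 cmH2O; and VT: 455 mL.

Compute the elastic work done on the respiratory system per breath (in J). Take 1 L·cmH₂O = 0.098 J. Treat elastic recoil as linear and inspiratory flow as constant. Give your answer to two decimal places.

0.31

Elastic work ≈ ½ × (Pplat − PEEP) × Vt = 0.5 × (23.0 − 9) × 0.455 L = 0.5 × 14.0 × 0.455 = 3.185 L·cmH2O.
× 0.098 J/(L·cmH2O) → 0.3121 J.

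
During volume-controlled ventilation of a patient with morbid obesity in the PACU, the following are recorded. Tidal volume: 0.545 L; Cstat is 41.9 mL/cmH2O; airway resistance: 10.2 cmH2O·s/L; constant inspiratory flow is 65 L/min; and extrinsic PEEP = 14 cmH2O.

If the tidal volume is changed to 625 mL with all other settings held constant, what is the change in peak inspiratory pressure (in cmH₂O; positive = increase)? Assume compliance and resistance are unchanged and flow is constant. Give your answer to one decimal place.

1.9

PIP = Vt/C + R·V̇ + PEEP (constant-flow equation of motion).
Only the elastic term changes: ΔPIP = ΔVt / C = (625 − 545) / 41.9 = 1.909 cmH2O.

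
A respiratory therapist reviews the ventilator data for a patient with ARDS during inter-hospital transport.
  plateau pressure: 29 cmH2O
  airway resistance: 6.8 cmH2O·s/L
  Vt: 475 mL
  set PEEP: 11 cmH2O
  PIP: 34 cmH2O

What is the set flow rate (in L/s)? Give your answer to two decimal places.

flow = (PIP − Pplat) / Raw = 5.0 / 6.8 = 0.7353 L/s.

0.74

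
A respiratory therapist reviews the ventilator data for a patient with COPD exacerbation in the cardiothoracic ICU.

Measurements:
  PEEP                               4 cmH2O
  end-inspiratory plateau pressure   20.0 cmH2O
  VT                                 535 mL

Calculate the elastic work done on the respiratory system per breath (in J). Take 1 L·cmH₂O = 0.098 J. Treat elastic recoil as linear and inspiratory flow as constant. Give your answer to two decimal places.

0.42

Elastic work ≈ ½ × (Pplat − PEEP) × Vt = 0.5 × (20.0 − 4) × 0.535 L = 0.5 × 16.0 × 0.535 = 4.28 L·cmH2O.
× 0.098 J/(L·cmH2O) → 0.4194 J.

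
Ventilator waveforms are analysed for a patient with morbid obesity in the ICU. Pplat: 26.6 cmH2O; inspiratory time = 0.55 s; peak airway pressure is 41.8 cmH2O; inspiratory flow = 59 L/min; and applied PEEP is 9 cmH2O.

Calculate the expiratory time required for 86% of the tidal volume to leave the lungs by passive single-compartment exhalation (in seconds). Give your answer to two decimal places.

0.93

Flow: 59 L/min ÷ 60 = 0.9833 L/s.
Vt = flow × Ti = 0.9833 L/s × 0.55 s × 1000 mL/L = 540.82 mL.
R = (PIP − Pplat)/V̇ = (41.8 − 26.6) / 0.9833 = 15.2/0.9833 = 15.458 cmH2O·s/L.
C = Vt/(Pplat − PEEP) = 540.82 / (26.6 − 9) = 540.82/17.6 = 30.728 mL/cmH2O.
τ = R × C = 15.458 × 0.03073 L/cmH2O = 0.475 s.
t = −τ·ln(1 − 0.86) = −0.475·ln(0.14) = 0.9339 s.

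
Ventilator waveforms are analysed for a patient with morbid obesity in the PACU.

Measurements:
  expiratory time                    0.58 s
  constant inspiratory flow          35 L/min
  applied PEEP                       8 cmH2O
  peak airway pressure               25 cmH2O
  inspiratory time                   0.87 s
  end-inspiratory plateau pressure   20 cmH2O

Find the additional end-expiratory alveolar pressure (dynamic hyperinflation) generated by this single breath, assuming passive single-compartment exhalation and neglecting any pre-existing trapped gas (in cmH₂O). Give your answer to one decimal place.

Flow: 35 L/min ÷ 60 = 0.5833 L/s.
Vt = flow × Ti = 0.5833 L/s × 0.87 s × 1000 mL/L = 507.47 mL.
R = (PIP − Pplat)/V̇ = (25 − 20) / 0.5833 = 5.0/0.5833 = 8.572 cmH2O·s/L.
C = Vt/(Pplat − PEEP) = 507.47 / (20 − 8) = 507.47/12.0 = 42.289 mL/cmH2O.
τ = R × C = 8.572 × 0.04229 L/cmH2O = 0.3625 s.
Fraction remaining = e^(−Te/τ) = e^(−0.58/0.3625) = 0.2019; trapped volume = 507.47 × 0.2019 = 102.46 mL.
Additional alveolar pressure from trapping ≈ V_trapped / C = 102.46 / 42.289 = 2.423 cmH2O.

2.4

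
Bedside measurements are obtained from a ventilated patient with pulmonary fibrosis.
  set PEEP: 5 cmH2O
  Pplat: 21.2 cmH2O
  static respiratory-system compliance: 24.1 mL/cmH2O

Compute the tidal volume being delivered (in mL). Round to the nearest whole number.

Vt = Cstat × (Pplat − PEEP) = 24.1 × (21.2 − 5) = 24.1 × 16.2 = 390.42 mL.

390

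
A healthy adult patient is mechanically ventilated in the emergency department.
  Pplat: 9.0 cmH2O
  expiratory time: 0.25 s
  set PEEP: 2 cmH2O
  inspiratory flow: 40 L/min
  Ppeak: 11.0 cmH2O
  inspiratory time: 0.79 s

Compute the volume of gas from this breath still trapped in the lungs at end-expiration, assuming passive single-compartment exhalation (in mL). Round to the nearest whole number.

Flow: 40 L/min ÷ 60 = 0.6667 L/s.
Vt = flow × Ti = 0.6667 L/s × 0.79 s × 1000 mL/L = 526.69 mL.
R = (PIP − Pplat)/V̇ = (11.0 − 9.0) / 0.6667 = 2.0/0.6667 = 3.0 cmH2O·s/L.
C = Vt/(Pplat − PEEP) = 526.69 / (9.0 − 2) = 526.69/7.0 = 75.241 mL/cmH2O.
τ = R × C = 3.0 × 0.07524 L/cmH2O = 0.2257 s.
Fraction remaining = e^(−Te/τ) = e^(−0.25/0.2257) = 0.3303.
Trapped volume = 526.69 × 0.3303 = 173.97 mL.

174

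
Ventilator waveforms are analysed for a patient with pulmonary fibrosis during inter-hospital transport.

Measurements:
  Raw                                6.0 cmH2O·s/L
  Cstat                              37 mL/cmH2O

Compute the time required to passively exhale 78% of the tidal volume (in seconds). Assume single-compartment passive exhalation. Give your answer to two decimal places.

0.34

τ = R × C = 6.0 × 37 mL/cmH2O = 6.0 × 0.037 L/cmH2O = 0.222 s.
Exhaled fraction f = 1 − e^(−t/τ) → t = −τ·ln(1 − f) = −0.222·ln(0.22) = 0.3361 s.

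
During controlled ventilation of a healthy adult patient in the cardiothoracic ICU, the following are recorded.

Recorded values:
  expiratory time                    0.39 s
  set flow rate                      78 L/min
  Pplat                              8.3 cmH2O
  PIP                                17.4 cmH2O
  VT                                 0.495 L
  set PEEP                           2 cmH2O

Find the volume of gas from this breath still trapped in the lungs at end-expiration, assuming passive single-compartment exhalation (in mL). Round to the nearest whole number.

Flow: 78 L/min ÷ 60 = 1.3 L/s.
R = (PIP − Pplat)/V̇ = (17.4 − 8.3) / 1.3 = 9.1/1.3 = 7.0 cmH2O·s/L.
C = Vt/(Pplat − PEEP) = 495.0 / (8.3 − 2) = 495.0/6.3 = 78.571 mL/cmH2O.
τ = R × C = 7.0 × 0.07857 L/cmH2O = 0.55 s.
Fraction remaining = e^(−Te/τ) = e^(−0.39/0.55) = 0.4921.
Trapped volume = 495.0 × 0.4921 = 243.59 mL.

244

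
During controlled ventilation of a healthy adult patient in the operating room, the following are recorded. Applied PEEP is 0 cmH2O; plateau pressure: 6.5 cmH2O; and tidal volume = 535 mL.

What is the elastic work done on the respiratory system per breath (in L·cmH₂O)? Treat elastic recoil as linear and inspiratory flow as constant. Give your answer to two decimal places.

Elastic work ≈ ½ × (Pplat − PEEP) × Vt = 0.5 × (6.5 − 0) × 0.535 L = 0.5 × 6.5 × 0.535 = 1.739 L·cmH2O.

1.74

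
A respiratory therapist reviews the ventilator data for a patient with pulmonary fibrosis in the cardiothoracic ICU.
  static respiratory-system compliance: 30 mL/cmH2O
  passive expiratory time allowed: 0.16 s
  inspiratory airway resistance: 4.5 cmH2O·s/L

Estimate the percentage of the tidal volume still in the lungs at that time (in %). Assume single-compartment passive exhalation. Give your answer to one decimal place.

τ = R × C = 4.5 × 30 mL/cmH2O = 4.5 × 0.030 L/cmH2O = 0.135 s.
Passive exhalation: V(t)/V₀ = e^(−t/τ) = e^(−0.16/0.135) = 0.3057.
Fraction remaining = 0.3057 → 30.57%.

30.6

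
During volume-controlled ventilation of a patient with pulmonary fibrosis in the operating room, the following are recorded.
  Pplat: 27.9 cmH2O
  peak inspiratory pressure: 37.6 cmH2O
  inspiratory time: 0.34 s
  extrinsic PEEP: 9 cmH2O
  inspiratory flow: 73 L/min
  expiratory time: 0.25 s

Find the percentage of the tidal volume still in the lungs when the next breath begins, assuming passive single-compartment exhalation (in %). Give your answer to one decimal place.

Flow: 73 L/min ÷ 60 = 1.2167 L/s.
Vt = flow × Ti = 1.2167 L/s × 0.34 s × 1000 mL/L = 413.68 mL.
R = (PIP − Pplat)/V̇ = (37.6 − 27.9) / 1.2167 = 9.7/1.2167 = 7.972 cmH2O·s/L.
C = Vt/(Pplat − PEEP) = 413.68 / (27.9 − 9) = 413.68/18.9 = 21.888 mL/cmH2O.
τ = R × C = 7.972 × 0.02189 L/cmH2O = 0.1745 s.
Fraction remaining at end-expiration = e^(−Te/τ) = e^(−0.25/0.1745) = 0.2387 → 23.87%.

23.9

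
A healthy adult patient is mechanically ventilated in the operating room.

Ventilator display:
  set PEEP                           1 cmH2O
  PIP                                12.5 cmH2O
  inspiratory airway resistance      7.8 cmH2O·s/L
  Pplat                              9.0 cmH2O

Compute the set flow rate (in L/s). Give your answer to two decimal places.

flow = (PIP − Pplat) / Raw = 3.5 / 7.8 = 0.4487 L/s.

0.45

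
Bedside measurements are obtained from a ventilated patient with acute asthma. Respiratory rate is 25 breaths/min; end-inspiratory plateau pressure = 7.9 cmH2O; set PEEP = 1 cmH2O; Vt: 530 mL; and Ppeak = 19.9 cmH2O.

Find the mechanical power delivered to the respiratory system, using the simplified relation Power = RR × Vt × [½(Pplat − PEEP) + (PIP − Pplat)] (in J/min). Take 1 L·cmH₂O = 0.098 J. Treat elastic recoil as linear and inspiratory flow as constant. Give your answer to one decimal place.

20.1

Per-breath work = Vt × [½(Pplat−PEEP) + (PIP−Pplat)] = 0.530 × [0.5×6.9 + 12.0] = 0.530 × 15.45 = 8.189 L·cmH2O.
Power = 25 × 8.189 = 204.73 L·cmH2O/min.
× 0.098 J/(L·cmH2O) → 20.064 J/min.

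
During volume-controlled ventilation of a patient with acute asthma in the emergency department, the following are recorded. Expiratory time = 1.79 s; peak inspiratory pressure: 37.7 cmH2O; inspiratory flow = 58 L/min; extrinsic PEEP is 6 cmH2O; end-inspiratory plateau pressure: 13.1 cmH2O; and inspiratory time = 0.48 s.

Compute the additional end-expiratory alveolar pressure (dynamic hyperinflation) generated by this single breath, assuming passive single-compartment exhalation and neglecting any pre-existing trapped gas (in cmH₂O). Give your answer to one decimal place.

2.4

Flow: 58 L/min ÷ 60 = 0.9667 L/s.
Vt = flow × Ti = 0.9667 L/s × 0.48 s × 1000 mL/L = 464.02 mL.
R = (PIP − Pplat)/V̇ = (37.7 − 13.1) / 0.9667 = 24.6/0.9667 = 25.447 cmH2O·s/L.
C = Vt/(Pplat − PEEP) = 464.02 / (13.1 − 6) = 464.02/7.1 = 65.355 mL/cmH2O.
τ = R × C = 25.447 × 0.06536 L/cmH2O = 1.663 s.
Fraction remaining = e^(−Te/τ) = e^(−1.79/1.663) = 0.3408; trapped volume = 464.02 × 0.3408 = 158.14 mL.
Additional alveolar pressure from trapping ≈ V_trapped / C = 158.14 / 65.355 = 2.42 cmH2O.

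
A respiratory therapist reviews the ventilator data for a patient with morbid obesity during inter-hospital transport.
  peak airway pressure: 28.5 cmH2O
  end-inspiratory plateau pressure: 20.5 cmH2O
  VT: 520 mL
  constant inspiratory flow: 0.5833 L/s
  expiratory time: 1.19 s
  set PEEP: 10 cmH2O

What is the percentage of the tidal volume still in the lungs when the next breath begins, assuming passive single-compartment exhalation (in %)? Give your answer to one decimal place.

R = (PIP − Pplat)/V̇ = (28.5 − 20.5) / 0.5833 = 8.0/0.5833 = 13.715 cmH2O·s/L.
C = Vt/(Pplat − PEEP) = 520.0 / (20.5 − 10) = 520.0/10.5 = 49.524 mL/cmH2O.
τ = R × C = 13.715 × 0.04952 L/cmH2O = 0.6792 s.
Fraction remaining at end-expiration = e^(−Te/τ) = e^(−1.19/0.6792) = 0.1734 → 17.34%.

17.3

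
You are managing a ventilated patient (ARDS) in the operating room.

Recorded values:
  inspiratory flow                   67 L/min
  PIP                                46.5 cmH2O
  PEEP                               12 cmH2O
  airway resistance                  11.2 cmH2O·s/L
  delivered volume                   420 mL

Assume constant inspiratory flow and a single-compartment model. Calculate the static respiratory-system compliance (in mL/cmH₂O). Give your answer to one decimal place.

Flow: 67 L/min ÷ 60 = 1.1167 L/s.
Equation of motion (constant flow): PIP = Vt/C + R·V̇ + PEEP.
Vt/C = PIP − R·V̇ − PEEP = 46.5 − 11.2×1.1167 − 12 = 46.5 − 12.507 − 12 = 21.993 cmH2O.
C = Vt / 21.993 = 420 / 21.993 = 19.097 mL/cmH2O.

19.1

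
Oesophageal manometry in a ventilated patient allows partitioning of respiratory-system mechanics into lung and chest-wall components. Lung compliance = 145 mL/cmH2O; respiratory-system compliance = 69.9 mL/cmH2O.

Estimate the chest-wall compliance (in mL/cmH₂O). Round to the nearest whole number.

135

1/Ccw = 1/Crs − 1/CL.
1/Ccw = 1/69.9 − 1/145 = 0.00741.
Ccw = 134.95 mL/cmH2O.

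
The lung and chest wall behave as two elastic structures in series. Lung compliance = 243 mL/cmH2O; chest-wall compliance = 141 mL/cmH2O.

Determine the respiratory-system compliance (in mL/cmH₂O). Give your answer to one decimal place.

89.2

Lung and chest wall are elastances in series: 1/Crs = 1/CL + 1/Ccw.
1/Crs = 1/243 + 1/141 = 0.01121.
Crs = 89.206 mL/cmH2O.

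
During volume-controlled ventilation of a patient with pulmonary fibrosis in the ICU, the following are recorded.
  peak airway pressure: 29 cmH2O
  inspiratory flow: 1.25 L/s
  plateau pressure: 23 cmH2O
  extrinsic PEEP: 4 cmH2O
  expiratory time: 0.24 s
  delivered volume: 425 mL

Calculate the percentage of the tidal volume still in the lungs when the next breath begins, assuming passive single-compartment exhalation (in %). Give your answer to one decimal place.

10.7

R = (PIP − Pplat)/V̇ = (29 − 23) / 1.25 = 6.0/1.25 = 4.8 cmH2O·s/L.
C = Vt/(Pplat − PEEP) = 425.0 / (23 − 4) = 425.0/19.0 = 22.368 mL/cmH2O.
τ = R × C = 4.8 × 0.02237 L/cmH2O = 0.1074 s.
Fraction remaining at end-expiration = e^(−Te/τ) = e^(−0.24/0.1074) = 0.107 → 10.7%.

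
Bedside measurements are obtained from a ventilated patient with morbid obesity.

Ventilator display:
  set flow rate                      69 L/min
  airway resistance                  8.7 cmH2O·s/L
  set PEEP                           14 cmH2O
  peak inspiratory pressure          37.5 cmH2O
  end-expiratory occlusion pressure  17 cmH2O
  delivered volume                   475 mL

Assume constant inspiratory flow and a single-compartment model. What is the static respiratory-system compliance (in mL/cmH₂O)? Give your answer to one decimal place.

45.3

Flow: 69 L/min ÷ 60 = 1.15 L/s.
Total PEEP = 17 cmH2O (set 14 + intrinsic 3); this is the baseline alveolar pressure.
Equation of motion (constant flow): PIP = Vt/C + R·V̇ + PEEP.
Vt/C = PIP − R·V̇ − PEEP = 37.5 − 8.7×1.15 − 17 = 37.5 − 10.005 − 17 = 10.495 cmH2O.
C = Vt / 10.495 = 475 / 10.495 = 45.26 mL/cmH2O.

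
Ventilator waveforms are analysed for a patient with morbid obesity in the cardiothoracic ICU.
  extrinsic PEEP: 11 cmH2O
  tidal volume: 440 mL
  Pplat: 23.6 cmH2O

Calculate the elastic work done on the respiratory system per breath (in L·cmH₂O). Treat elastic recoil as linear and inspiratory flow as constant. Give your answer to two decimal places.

2.77

Elastic work ≈ ½ × (Pplat − PEEP) × Vt = 0.5 × (23.6 − 11) × 0.440 L = 0.5 × 12.6 × 0.440 = 2.772 L·cmH2O.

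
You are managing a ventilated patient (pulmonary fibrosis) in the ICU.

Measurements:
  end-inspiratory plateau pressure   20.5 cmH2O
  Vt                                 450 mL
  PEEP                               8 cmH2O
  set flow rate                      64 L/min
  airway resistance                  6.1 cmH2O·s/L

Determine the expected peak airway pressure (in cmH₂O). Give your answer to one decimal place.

Flow: 64 L/min ÷ 60 = 1.0667 L/s.
PIP = Pplat + Raw × flow = 20.5 + 6.1 × 1.0667 = 20.5 + 6.507 = 27.007 cmH2O.

27.0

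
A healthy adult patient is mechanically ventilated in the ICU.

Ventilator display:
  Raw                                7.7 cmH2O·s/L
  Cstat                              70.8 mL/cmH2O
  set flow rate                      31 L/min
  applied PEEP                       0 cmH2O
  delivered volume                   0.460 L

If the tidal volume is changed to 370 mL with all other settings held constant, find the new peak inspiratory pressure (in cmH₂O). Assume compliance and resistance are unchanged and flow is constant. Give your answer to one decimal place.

Flow: 31 L/min ÷ 60 = 0.5167 L/s.
PIP = Vt/C + R·V̇ + PEEP (constant-flow equation of motion).
Only the elastic term changes: ΔPIP = ΔVt / C = (370 − 460) / 70.8 = -1.271 cmH2O.
Original PIP = 460/70.8 + 7.7×0.5167 + 0 = 10.476 cmH2O; new PIP = 10.476 + (-1.271) = 9.205 cmH2O.

9.2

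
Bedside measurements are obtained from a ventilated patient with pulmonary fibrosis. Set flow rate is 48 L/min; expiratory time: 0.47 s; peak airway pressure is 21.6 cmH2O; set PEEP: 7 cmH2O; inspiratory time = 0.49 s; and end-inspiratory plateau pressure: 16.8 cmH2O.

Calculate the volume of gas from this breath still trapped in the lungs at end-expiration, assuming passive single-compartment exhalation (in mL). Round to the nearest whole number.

Flow: 48 L/min ÷ 60 = 0.8 L/s.
Vt = flow × Ti = 0.8 L/s × 0.49 s × 1000 mL/L = 392.0 mL.
R = (PIP − Pplat)/V̇ = (21.6 − 16.8) / 0.8 = 4.8/0.8 = 6.0 cmH2O·s/L.
C = Vt/(Pplat − PEEP) = 392.0 / (16.8 − 7) = 392.0/9.8 = 40.0 mL/cmH2O.
τ = R × C = 6.0 × 0.04 L/cmH2O = 0.24 s.
Fraction remaining = e^(−Te/τ) = e^(−0.47/0.24) = 0.1411.
Trapped volume = 392.0 × 0.1411 = 55.311 mL.

55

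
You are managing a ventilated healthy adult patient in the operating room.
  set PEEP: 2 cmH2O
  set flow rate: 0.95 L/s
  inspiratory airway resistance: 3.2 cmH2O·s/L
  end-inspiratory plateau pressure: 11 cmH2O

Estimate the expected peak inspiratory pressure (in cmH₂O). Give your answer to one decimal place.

14.0

PIP = Pplat + Raw × flow = 11 + 3.2 × 0.95 = 11 + 3.04 = 14.04 cmH2O.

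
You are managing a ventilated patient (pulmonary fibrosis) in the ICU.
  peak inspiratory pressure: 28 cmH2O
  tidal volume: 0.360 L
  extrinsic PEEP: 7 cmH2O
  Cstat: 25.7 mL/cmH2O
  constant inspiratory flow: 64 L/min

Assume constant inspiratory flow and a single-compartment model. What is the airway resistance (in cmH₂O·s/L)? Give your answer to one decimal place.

6.6

Flow: 64 L/min ÷ 60 = 1.0667 L/s.
Equation of motion (constant flow): PIP = Vt/C + R·V̇ + PEEP.
R·V̇ = PIP − Vt/C − PEEP = 28 − 360/25.7 − 7 = 28 − 14.008 − 7 = 6.992 cmH2O.
R = 6.992 / 1.0667 = 6.555 cmH2O·s/L.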